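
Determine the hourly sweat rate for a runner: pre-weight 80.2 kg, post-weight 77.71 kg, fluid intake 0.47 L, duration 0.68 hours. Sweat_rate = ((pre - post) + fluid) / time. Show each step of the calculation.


Mass lost = 80.2 - 77.71 = 2.49 kg
Add fluid consumed: 2.49 + 0.47 = 2.96 L total sweat
Sweat rate = 2.96 / 0.68 = 4.353 L/h

4.353 L/h


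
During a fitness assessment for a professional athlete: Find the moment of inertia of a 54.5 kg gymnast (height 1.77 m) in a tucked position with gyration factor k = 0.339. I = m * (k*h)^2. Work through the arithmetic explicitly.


Radius of gyration = 0.339 * 1.77 = 0.60003 m
I = 54.5 * 0.60003^2
= 54.5 * 0.360036
= 19.622 kg*m^2

19.622 kg*m^2


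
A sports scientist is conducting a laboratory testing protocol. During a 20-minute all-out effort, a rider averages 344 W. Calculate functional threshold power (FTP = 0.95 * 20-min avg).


FTP = 0.95 * 344
= 326.8 W

326.8 W


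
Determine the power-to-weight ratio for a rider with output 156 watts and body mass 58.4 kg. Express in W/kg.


P/W = 156 / 58.4 = 2.671 W/kg

2.671 W/kg


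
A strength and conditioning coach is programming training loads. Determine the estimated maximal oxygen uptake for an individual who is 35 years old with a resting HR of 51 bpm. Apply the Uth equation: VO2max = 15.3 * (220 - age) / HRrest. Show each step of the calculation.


HRmax = 220 - 35 = 185
VO2max = 15.3 * (185 / 51)
= 15.3 * 3.6275
= 55.5 mL/kg/min

55.5 mL/kg/min


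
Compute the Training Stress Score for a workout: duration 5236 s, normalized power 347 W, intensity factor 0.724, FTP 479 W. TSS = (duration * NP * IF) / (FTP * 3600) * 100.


Product = 5236 * 347 * 0.724 = 1315429.808
Base = 479 * 3600 = 1724400
TSS = 1315429.808 / 1724400 * 100 = 76.28

76.28 TSS


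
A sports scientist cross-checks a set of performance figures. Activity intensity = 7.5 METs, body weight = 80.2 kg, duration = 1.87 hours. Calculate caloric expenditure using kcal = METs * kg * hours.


kcal = 7.5 * 80.2 * 1.87
= 601.5 * 1.87
= 1124.81 kcal

1124.81 kcal


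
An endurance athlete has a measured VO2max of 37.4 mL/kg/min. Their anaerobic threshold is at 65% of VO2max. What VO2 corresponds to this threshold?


Anaerobic threshold VO2 = VO2max * 65%
= 37.4 * 0.65
= 24.31 mL/kg/min

24.31 mL/kg/min


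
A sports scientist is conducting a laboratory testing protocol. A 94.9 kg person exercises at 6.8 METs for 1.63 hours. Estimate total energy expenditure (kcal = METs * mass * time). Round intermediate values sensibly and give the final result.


Energy = METs * mass(kg) * time(h)
= 6.8 * 94.9 * 1.63
= 1051.87 kcal

1051.87 kcal


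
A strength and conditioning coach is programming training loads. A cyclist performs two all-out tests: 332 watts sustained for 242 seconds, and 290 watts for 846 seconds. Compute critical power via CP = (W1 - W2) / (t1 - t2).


W1 = P1 * t1 = 332 * 242 = 80344 J
W2 = P2 * t2 = 290 * 846 = 245340 J
CP = (80344 - 245340) / (242 - 846)
= 273.17 W

273.17 W


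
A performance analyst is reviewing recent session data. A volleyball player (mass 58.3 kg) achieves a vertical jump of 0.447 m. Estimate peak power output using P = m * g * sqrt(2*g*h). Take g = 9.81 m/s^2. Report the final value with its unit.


2 * g * h = 2 * 9.81 * 0.447 = 8.77014
sqrt(8.77014) = 2.961442 m/s
P = 58.3 * 9.81 * 2.961442 = 1693.72 W

1693.72 W


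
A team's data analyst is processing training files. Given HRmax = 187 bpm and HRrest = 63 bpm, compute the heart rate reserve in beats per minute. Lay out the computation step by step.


Heart rate reserve = maximum HR minus resting HR
HRR = 187 - 63 = 124 bpm

124 bpm


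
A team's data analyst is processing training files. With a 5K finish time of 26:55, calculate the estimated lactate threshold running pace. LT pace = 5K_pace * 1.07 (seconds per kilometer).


Race duration = 1615 s for 5 km
Average pace = 1615 / 5 = 323.0 s/km
LT pace = 323.0 * 1.07
= 345.61 s/km

345.61 s/km


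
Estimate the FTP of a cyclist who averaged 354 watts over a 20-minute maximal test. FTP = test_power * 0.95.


FTP = 354 * 0.95 = 336.3 W

336.3 W


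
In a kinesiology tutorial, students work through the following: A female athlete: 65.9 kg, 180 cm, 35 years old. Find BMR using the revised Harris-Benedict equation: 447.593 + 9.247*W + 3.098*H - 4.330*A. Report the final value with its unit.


Intercept = 447.593
Weight contribution = 9.247 * 65.9 = 609.3773
Height contribution = 3.098 * 180 = 557.64
Age contribution = 4.33 * 35 = 151.55
BMR = 447.593 + 609.3773 + 557.64 - 151.55
= 1463.06 kcal/day

1463.06 kcal/day


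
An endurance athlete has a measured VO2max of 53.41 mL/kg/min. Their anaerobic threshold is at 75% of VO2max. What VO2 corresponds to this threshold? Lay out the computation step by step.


Anaerobic threshold VO2 = VO2max * 75%
= 53.41 * 0.75
= 40.06 mL/kg/min

40.06 mL/kg/min


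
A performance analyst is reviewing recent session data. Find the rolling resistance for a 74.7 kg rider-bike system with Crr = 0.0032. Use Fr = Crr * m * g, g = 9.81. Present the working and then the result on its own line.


m * g = 74.7 * 9.81 = 732.807 N
Fr = 0.0032 * 732.807 = 2.345 N

2.345 N


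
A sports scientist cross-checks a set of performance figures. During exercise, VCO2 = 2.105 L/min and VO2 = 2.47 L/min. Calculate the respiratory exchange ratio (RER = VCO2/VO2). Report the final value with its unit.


RER = VCO2 / VO2
= 2.105 / 2.47
= 0.8522

0.8522


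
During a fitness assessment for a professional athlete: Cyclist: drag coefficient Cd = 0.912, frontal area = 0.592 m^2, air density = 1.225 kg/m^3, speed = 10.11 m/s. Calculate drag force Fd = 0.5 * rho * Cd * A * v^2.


v^2 = 10.11^2 = 102.2121
Fd = 0.5 * 1.225 * 0.912 * 0.592 * 102.2121
= 33.801 N

33.801 N


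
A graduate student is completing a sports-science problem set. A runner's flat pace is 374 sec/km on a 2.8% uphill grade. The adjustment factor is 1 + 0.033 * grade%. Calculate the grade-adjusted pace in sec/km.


Factor = 1 + 0.033 * 2.8 = 1.0924
Adjusted pace = 374 * 1.0924
= 408.56 sec/km

408.56 s/km


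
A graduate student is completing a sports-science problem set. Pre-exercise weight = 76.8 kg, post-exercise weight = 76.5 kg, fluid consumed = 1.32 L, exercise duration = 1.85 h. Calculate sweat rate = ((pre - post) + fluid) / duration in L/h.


Weight loss = 76.8 - 76.5 = 0.3 kg (approx L)
Total sweat = 0.3 + 1.32 = 1.62 L
Sweat rate = 1.62 / 1.85 = 0.876 L/h

0.876 L/h


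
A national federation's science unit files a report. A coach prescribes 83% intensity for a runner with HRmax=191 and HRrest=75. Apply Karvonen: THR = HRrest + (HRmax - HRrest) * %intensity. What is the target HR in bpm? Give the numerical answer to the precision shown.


Heart rate reserve = 191 - 75 = 116
Intensity fraction = 83 / 100 = 0.83
THR = 75 + 116 * 0.83 = 171.28 bpm

171.28 bpm


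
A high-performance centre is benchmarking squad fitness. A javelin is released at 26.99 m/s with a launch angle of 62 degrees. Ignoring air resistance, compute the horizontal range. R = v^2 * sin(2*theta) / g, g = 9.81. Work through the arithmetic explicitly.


Launch speed squared = 728.4601
sin(2 * 62 deg) = 0.829038
Range = 728.4601 * 0.829038 / 9.81
= 61.562 m

61.562 m


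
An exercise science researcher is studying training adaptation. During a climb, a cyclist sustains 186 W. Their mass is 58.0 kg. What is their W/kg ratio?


Power-to-weight = 186 W / 58.0 kg
= 3.207 W/kg

3.207 W/kg


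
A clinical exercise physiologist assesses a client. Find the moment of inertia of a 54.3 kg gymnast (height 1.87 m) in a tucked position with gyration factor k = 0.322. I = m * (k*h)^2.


Radius of gyration = 0.322 * 1.87 = 0.60214 m
I = 54.3 * 0.60214^2
= 54.3 * 0.362573
= 19.688 kg*m^2

19.688 kg*m^2


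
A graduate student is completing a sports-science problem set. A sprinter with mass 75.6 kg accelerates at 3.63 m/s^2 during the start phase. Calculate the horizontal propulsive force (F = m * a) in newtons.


F = m * a
= 75.6 * 3.63
= 274.43 N

274.43 N


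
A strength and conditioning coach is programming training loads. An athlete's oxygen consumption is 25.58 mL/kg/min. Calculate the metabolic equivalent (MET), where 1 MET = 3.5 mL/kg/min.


MET = VO2 / 3.5
= 25.58 / 3.5
= 7.31 METs

7.31 METs


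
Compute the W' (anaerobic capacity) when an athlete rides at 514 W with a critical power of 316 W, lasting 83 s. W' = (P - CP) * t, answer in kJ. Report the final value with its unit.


Above-CP power = 198 W
Duration = 83 s
W' = 198 * 83 = 16434 J
Convert: 16434 / 1000 = 16.434 kJ

16.434 kJ


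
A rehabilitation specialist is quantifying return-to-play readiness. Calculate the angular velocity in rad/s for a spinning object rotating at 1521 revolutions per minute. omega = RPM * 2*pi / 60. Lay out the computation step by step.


omega = RPM * 2*pi / 60
= 1521 * 6.28318531 / 60
= 159.279 rad/s

159.279 rad/s


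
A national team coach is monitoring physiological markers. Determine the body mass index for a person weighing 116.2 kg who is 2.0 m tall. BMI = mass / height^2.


BMI = mass / height^2
= 116.2 / 2.0^2
= 116.2 / 4.0
= 29.05 kg/m^2

29.05 kg/m^2


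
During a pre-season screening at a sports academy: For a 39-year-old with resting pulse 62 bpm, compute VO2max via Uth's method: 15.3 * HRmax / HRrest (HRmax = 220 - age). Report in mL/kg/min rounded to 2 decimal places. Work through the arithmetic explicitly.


Step 1: HRmax = 220 - 39 = 181 bpm
Step 2: Ratio = 181 / 62 = 2.9194
Step 3: VO2max = 15.3 * 2.9194 = 44.67 mL/kg/min

44.67 mL/kg/min


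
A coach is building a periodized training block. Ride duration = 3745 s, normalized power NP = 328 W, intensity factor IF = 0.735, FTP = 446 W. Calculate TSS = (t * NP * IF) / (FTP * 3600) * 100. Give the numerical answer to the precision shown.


Numerator = 3745 * 328 * 0.735 = 902844.6
Denominator = 446 * 3600 = 1605600
TSS = 902844.6 / 1605600 * 100
= 56.23

56.23 TSS


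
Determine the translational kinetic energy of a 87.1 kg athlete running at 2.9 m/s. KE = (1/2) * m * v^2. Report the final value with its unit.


KE = 0.5 * m * v^2
= 0.5 * 87.1 * 2.9^2
= 0.5 * 87.1 * 8.41
= 366.26 J

366.26 J


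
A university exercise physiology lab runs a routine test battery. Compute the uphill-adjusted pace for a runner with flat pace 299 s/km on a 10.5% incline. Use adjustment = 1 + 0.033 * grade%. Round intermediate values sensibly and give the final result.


Adjustment factor = 1 + 0.033 * 10.5 = 1.3465
Grade-adjusted pace = 299 * 1.3465 = 402.6 s/km

402.6 s/km


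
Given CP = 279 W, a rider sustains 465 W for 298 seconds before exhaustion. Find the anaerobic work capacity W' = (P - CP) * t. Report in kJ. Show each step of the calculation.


Excess power = 465 - 279 = 186 W
Work above CP = 186 * 298 = 55428 J
W' = 55.428 kJ

55.428 kJ


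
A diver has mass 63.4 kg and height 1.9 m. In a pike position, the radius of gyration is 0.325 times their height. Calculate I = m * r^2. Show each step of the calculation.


r = 0.325 * 1.9 = 0.6175 m
I = m * r^2 = 63.4 * 0.381306 = 24.175 kg*m^2

24.175 kg*m^2


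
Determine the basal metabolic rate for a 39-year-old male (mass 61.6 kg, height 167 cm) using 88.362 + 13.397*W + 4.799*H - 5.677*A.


BMR = 88.362 + 13.397*61.6 + 4.799*167 - 5.677*39
= 1493.65 kcal/day

1493.65 kcal/day


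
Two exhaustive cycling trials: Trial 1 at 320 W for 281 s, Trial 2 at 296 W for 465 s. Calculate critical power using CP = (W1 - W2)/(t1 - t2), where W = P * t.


W1 = 320 * 281 = 89920 J
W2 = 296 * 465 = 137640 J
CP = (89920 - 137640) / (281 - 465)
= -47720 / -184
= 259.35 W

259.35 W


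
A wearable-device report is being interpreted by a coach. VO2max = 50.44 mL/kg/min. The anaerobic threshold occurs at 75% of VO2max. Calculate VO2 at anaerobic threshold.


AT fraction = 75 / 100 = 0.75
AT VO2 = 50.44 * 0.75
= 37.83 mL/kg/min

37.83 mL/kg/min


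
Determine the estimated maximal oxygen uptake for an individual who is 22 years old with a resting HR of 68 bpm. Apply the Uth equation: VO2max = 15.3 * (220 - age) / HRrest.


HRmax = 220 - 22 = 198
VO2max = 15.3 * (198 / 68)
= 15.3 * 2.9118
= 44.55 mL/kg/min

44.55 mL/kg/min


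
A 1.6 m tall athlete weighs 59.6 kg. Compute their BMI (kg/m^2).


height^2 = 2.56 m^2
BMI = 59.6 / 2.56 = 23.28 kg/m^2

23.28 kg/m^2


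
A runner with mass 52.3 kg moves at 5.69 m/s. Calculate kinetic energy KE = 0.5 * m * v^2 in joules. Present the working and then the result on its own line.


v^2 = 5.69^2 = 32.3761
KE = 0.5 * 52.3 * 32.3761
= 846.64 J

846.64 J


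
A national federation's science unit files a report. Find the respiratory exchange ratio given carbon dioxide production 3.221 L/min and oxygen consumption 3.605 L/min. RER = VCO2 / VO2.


VCO2 = 3.221 L/min
VO2 = 3.605 L/min
RER = 3.221 / 3.605 = 0.8935

0.8935


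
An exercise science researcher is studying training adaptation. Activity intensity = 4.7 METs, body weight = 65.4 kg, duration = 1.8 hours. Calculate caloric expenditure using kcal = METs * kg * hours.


kcal = 4.7 * 65.4 * 1.8
= 307.38 * 1.8
= 553.28 kcal

553.28 kcal


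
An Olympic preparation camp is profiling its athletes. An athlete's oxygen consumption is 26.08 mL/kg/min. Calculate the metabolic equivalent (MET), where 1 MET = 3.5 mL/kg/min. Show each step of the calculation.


MET = VO2 / 3.5
= 26.08 / 3.5
= 7.45 METs

7.45 METs


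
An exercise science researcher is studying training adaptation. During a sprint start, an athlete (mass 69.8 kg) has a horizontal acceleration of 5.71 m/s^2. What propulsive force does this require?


Propulsive force = mass * acceleration
= 69.8 kg * 5.71 m/s^2
= 398.56 N

398.56 N


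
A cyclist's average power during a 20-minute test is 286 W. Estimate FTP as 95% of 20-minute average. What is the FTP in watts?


FTP = 20-min power * 0.95
= 286 * 0.95
= 271.7 W

271.7 W


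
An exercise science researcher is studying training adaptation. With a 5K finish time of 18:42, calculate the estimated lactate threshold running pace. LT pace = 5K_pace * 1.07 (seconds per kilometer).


Race duration = 1122 s for 5 km
Average pace = 1122 / 5 = 224.4 s/km
LT pace = 224.4 * 1.07
= 240.11 s/km

240.11 s/km


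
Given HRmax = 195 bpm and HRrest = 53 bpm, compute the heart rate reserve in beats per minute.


Heart rate reserve = maximum HR minus resting HR
HRR = 195 - 53 = 142 bpm

142 bpm


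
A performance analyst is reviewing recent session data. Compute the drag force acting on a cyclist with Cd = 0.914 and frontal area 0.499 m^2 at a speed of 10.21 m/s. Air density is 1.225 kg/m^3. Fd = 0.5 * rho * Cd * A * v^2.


Step 1: v^2 = 104.2441
Step 2: Fd = 0.5 * 1.225 * 0.914 * 0.499 * 104.2441
= 29.121 N

29.121 N


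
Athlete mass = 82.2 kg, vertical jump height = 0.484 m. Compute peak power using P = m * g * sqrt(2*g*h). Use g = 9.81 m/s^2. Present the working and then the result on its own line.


sqrt(2 * 9.81 * 0.484) = sqrt(9.49608) = 3.081571 m/s
P = 82.2 * 9.81 * 3.081571
= 2484.92 W

2484.92 W


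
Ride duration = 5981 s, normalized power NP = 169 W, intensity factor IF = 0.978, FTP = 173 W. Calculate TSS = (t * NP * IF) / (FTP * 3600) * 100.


Numerator = 5981 * 169 * 0.978 = 988551.642
Denominator = 173 * 3600 = 622800
TSS = 988551.642 / 622800 * 100
= 158.73

158.73 TSS


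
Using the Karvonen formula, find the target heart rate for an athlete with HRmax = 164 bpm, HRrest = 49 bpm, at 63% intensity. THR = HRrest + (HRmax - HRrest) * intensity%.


HRR = 164 - 49 = 115
THR = 49 + 115 * 0.63
= 49 + 72.45
= 121.45 bpm

121.45 bpm


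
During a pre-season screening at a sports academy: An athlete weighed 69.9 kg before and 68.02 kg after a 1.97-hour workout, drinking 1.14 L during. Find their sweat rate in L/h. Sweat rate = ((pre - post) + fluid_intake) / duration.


Body mass change = 1.88 kg
Total sweat loss = 1.88 + 1.14 = 3.02 L
Rate = 3.02 / 1.97 = 1.533 L/h

1.533 L/h


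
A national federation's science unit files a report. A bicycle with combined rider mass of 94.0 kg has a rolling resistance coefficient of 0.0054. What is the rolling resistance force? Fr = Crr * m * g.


Fr = 0.0054 * 94.0 * 9.81
= 0.5076 * 9.81
= 4.98 N

4.98 N


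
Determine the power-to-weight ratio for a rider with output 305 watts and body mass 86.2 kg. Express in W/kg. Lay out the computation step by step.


P/W = 305 / 86.2 = 3.538 W/kg

3.538 W/kg


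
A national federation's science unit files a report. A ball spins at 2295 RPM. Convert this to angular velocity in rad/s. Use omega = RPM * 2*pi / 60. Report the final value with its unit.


omega = 2295 * 2 * pi / 60
= 2295 * 6.28318531 / 60
= 14419.91 / 60
= 240.332 rad/s

240.332 rad/s


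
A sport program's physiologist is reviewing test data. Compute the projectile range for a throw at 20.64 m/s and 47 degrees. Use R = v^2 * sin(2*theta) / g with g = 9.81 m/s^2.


Two times the angle = 94 degrees
sin(94) = 0.997564
R = 426.0096 * 0.997564 / 9.81 = 43.32 m

43.32 m


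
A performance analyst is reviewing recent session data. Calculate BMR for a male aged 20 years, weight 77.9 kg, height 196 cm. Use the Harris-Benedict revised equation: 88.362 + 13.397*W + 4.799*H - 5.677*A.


Substituting values:
W term = 13.397 * 77.9 = 1043.6263
H term = 4.799 * 196 = 940.604
A term = 5.677 * 20 = 113.54
BMR = 1959.05 kcal/day

1959.05 kcal/day


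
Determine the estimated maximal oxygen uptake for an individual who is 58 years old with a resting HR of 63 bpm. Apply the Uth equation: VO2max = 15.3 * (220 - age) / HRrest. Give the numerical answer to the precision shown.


HRmax = 220 - 58 = 162
VO2max = 15.3 * (162 / 63)
= 15.3 * 2.5714
= 39.34 mL/kg/min

39.34 mL/kg/min


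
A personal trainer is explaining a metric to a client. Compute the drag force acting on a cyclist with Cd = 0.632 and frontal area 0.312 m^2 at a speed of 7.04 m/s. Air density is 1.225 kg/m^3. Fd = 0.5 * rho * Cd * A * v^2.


Step 1: v^2 = 49.5616
Step 2: Fd = 0.5 * 1.225 * 0.632 * 0.312 * 49.5616
= 5.986 N

5.986 N


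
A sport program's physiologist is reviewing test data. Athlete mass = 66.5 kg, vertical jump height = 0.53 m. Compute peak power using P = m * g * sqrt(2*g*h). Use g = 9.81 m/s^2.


sqrt(2 * 9.81 * 0.53) = sqrt(10.3986) = 3.224686 m/s
P = 66.5 * 9.81 * 3.224686
= 2103.67 W

2103.67 W


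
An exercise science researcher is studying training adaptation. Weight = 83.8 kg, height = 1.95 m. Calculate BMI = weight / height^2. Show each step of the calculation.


height^2 = 1.95^2 = 3.8025
BMI = 83.8 / 3.8025 = 22.04 kg/m^2

22.04 kg/m^2


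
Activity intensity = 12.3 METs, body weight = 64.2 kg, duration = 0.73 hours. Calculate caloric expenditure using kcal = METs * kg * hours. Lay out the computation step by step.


kcal = 12.3 * 64.2 * 0.73
= 789.66 * 0.73
= 576.45 kcal

576.45 kcal


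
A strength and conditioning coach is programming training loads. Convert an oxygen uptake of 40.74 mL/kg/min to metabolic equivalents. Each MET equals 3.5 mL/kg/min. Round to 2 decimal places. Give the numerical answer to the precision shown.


One MET = 3.5 mL/kg/min
Number of METs = 40.74 / 3.5
= 11.64 METs

11.64 METs


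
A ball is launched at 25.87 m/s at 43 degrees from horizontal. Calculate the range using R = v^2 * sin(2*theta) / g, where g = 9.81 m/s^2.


sin(2 * 43) = sin(86) = 0.997564
v^2 = 25.87^2 = 669.2569
R = 669.2569 * 0.997564 / 9.81
= 68.056 m

68.056 m


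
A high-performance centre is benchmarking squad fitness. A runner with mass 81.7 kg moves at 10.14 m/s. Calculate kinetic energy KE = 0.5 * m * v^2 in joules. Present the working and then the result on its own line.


v^2 = 10.14^2 = 102.8196
KE = 0.5 * 81.7 * 102.8196
= 4200.18 J

4200.18 J


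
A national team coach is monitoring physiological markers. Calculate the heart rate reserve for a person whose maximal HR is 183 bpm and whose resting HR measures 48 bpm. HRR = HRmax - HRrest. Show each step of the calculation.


HRmax = 183 bpm
HRrest = 48 bpm
HRR = 183 - 48 = 135 bpm

135 bpm


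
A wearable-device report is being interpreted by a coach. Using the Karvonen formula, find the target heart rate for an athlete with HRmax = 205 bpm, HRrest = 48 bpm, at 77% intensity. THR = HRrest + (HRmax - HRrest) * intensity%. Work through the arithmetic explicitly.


HRR = 205 - 48 = 157
THR = 48 + 157 * 0.77
= 48 + 120.89
= 168.89 bpm

168.89 bpm


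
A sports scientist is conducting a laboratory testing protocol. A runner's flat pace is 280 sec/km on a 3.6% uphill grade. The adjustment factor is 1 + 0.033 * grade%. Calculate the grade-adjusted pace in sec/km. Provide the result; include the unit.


Factor = 1 + 0.033 * 3.6 = 1.1188
Adjusted pace = 280 * 1.1188
= 313.26 sec/km

313.26 s/km


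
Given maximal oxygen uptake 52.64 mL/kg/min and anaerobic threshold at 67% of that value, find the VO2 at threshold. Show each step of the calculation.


Percentage as decimal = 0.67
VO2 at AT = 52.64 * 0.67 = 35.27 mL/kg/min

35.27 mL/kg/min


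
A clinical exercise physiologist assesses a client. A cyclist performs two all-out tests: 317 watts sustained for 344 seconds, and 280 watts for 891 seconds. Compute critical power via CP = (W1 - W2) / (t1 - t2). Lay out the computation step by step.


W1 = P1 * t1 = 317 * 344 = 109048 J
W2 = P2 * t2 = 280 * 891 = 249480 J
CP = (109048 - 249480) / (344 - 891)
= 256.73 W

256.73 W


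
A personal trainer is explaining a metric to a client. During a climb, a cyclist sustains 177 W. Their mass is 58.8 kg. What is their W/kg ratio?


Power-to-weight = 177 W / 58.8 kg
= 3.01 W/kg

3.01 W/kg


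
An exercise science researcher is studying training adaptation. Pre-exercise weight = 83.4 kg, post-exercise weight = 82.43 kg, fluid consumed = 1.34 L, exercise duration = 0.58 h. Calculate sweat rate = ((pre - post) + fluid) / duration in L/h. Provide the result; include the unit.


Weight loss = 83.4 - 82.43 = 0.97 kg (approx L)
Total sweat = 0.97 + 1.34 = 2.31 L
Sweat rate = 2.31 / 0.58 = 3.983 L/h

3.983 L/h


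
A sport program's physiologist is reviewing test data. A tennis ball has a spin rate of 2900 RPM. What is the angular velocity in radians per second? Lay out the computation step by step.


Convert RPM to rad/s: multiply by 2*pi and divide by 60
omega = 2900 * 2 * pi / 60
= 303.687 rad/s

303.687 rad/s


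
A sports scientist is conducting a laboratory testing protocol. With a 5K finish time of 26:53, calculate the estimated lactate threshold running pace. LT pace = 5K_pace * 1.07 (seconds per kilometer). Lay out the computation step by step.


Race duration = 1613 s for 5 km
Average pace = 1613 / 5 = 322.6 s/km
LT pace = 322.6 * 1.07
= 345.18 s/km

345.18 s/km


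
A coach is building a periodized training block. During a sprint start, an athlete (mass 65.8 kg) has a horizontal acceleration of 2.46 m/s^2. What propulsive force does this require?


Propulsive force = mass * acceleration
= 65.8 kg * 2.46 m/s^2
= 161.87 N

161.87 N


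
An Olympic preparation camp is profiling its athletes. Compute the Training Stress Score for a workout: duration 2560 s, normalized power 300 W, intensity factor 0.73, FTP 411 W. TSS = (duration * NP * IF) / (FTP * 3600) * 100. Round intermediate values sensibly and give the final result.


Product = 2560 * 300 * 0.73 = 560640.0
Base = 411 * 3600 = 1479600
TSS = 560640.0 / 1479600 * 100 = 37.89

37.89 TSS


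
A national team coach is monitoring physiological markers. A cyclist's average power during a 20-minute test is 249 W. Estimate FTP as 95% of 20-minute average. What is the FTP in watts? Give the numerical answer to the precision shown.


FTP = 20-min power * 0.95
= 249 * 0.95
= 236.55 W

236.55 W


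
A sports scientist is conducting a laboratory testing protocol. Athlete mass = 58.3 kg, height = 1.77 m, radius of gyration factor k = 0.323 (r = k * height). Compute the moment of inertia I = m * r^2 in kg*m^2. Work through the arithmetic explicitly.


r = k * height = 0.323 * 1.77 = 0.57171 m
r^2 = 0.57171^2 = 0.326852
I = 58.3 * 0.326852 = 19.055 kg*m^2

19.055 kg*m^2


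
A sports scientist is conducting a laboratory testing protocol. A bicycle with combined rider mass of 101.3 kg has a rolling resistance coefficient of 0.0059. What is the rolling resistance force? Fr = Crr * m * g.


Fr = 0.0059 * 101.3 * 9.81
= 0.59767 * 9.81
= 5.863 N

5.863 N


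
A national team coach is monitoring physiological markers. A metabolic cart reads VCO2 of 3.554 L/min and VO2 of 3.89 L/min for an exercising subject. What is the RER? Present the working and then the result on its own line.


RER = VCO2 / VO2 = 3.554 / 3.89 = 0.9136

0.9136


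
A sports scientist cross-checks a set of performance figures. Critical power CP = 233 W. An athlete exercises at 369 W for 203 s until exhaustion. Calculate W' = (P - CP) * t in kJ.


P - CP = 369 - 233 = 136 W
W' = 136 * 203 = 27608 J
= 27608 / 1000 = 27.608 kJ

27.608 kJ


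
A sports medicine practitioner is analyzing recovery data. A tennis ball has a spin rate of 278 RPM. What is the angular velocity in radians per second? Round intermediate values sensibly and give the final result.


Convert RPM to rad/s: multiply by 2*pi and divide by 60
omega = 278 * 2 * pi / 60
= 29.112 rad/s

29.112 rad/s


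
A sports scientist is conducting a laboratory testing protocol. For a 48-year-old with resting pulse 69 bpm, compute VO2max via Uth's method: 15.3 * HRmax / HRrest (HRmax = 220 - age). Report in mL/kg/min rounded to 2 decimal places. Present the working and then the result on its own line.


Step 1: HRmax = 220 - 48 = 172 bpm
Step 2: Ratio = 172 / 69 = 2.4928
Step 3: VO2max = 15.3 * 2.4928 = 38.14 mL/kg/min

38.14 mL/kg/min


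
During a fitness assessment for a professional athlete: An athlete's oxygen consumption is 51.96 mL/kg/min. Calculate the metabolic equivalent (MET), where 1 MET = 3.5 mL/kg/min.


MET = VO2 / 3.5
= 51.96 / 3.5
= 14.85 METs

14.85 METs


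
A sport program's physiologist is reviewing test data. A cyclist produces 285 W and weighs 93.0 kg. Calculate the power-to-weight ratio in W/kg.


P/W = power / mass
= 285 / 93.0
= 3.065 W/kg

3.065 W/kg


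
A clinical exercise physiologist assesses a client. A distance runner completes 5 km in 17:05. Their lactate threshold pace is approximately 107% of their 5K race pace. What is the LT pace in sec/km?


Convert to seconds: 17 min 5 s = 1025 s
Pace per km = 1025 / 5 = 205.0 s/km
LT pace = 205.0 * 1.07 = 219.35 s/km

219.35 s/km


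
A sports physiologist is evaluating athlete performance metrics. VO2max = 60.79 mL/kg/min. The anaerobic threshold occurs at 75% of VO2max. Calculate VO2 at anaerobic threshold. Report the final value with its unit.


AT fraction = 75 / 100 = 0.75
AT VO2 = 60.79 * 0.75
= 45.59 mL/kg/min

45.59 mL/kg/min


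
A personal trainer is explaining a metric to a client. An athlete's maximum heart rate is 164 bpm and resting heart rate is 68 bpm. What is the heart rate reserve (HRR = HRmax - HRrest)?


HRR = HRmax - HRrest
= 164 - 68
= 96 bpm

96 bpm


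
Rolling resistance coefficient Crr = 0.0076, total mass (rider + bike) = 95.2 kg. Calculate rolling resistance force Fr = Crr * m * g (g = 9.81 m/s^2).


Fr = Crr * m * g
= 0.0076 * 95.2 * 9.81
= 7.098 N

7.098 N


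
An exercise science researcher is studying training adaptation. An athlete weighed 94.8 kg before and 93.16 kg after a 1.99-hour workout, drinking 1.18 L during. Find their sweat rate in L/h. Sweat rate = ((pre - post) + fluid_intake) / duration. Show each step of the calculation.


Body mass change = 1.64 kg
Total sweat loss = 1.64 + 1.18 = 2.82 L
Rate = 2.82 / 1.99 = 1.417 L/h

1.417 L/h


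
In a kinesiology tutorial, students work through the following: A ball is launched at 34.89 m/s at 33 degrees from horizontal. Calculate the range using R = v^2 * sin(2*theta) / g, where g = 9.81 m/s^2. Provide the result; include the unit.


sin(2 * 33) = sin(66) = 0.913545
v^2 = 34.89^2 = 1217.3121
R = 1217.3121 * 0.913545 / 9.81
= 113.361 m

113.361 m


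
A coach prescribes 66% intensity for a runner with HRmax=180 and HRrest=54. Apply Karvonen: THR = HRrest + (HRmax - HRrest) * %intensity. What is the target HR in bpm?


Heart rate reserve = 180 - 54 = 126
Intensity fraction = 66 / 100 = 0.66
THR = 54 + 126 * 0.66 = 137.16 bpm

137.16 bpm


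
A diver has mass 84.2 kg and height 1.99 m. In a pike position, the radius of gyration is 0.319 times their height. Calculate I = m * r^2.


r = 0.319 * 1.99 = 0.63481 m
I = m * r^2 = 84.2 * 0.402984 = 33.931 kg*m^2

33.931 kg*m^2


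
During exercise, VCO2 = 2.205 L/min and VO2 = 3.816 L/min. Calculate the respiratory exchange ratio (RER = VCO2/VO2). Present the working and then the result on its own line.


RER = VCO2 / VO2
= 2.205 / 3.816
= 0.5778

0.5778


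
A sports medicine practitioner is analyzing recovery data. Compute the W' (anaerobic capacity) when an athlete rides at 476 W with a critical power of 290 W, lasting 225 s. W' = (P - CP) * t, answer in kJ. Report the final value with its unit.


Above-CP power = 186 W
Duration = 225 s
W' = 186 * 225 = 41850 J
Convert: 41850 / 1000 = 41.85 kJ

41.85 kJ


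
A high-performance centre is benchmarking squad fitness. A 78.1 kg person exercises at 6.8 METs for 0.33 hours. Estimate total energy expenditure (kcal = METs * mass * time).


Energy = METs * mass(kg) * time(h)
= 6.8 * 78.1 * 0.33
= 175.26 kcal

175.26 kcal


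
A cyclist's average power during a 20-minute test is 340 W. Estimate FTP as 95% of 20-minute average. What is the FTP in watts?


FTP = 20-min power * 0.95
= 340 * 0.95
= 323.0 W

323.0 W


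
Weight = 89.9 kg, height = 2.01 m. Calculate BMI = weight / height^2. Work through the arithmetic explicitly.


height^2 = 2.01^2 = 4.0401
BMI = 89.9 / 4.0401 = 22.25 kg/m^2

22.25 kg/m^2


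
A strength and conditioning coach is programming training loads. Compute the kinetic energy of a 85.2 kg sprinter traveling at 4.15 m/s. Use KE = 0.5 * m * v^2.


Velocity squared = 17.2225
KE = 0.5 * 85.2 * 17.2225 = 733.68 J

733.68 J


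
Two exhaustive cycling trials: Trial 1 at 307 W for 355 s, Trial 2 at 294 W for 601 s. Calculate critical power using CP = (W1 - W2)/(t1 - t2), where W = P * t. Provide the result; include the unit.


W1 = 307 * 355 = 108985 J
W2 = 294 * 601 = 176694 J
CP = (108985 - 176694) / (355 - 601)
= -67709 / -246
= 275.24 W

275.24 W


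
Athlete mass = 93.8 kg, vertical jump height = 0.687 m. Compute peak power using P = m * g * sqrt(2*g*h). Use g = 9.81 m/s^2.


sqrt(2 * 9.81 * 0.687) = sqrt(13.47894) = 3.671368 m/s
P = 93.8 * 9.81 * 3.671368
= 3378.31 W

3378.31 W


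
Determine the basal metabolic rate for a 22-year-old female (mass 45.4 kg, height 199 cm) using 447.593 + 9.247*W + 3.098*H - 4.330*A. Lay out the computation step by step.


BMR = 447.593 + 9.247*45.4 + 3.098*199 - 4.330*22
= 1388.65 kcal/day

1388.65 kcal/day


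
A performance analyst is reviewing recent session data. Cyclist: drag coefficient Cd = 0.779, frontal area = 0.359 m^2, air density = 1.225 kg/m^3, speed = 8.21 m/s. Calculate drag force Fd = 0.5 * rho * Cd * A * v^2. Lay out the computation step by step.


v^2 = 8.21^2 = 67.4041
Fd = 0.5 * 1.225 * 0.779 * 0.359 * 67.4041
= 11.546 N

11.546 N


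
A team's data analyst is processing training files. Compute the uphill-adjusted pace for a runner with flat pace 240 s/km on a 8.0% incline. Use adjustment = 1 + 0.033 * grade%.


Adjustment factor = 1 + 0.033 * 8.0 = 1.264
Grade-adjusted pace = 240 * 1.264 = 303.36 s/km

303.36 s/km


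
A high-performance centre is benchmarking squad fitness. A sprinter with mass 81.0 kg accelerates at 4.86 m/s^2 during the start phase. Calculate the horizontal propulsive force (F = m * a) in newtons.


F = m * a
= 81.0 * 4.86
= 393.66 N

393.66 N


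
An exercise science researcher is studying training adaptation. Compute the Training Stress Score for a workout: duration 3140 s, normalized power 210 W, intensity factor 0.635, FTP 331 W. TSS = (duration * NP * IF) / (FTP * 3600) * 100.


Product = 3140 * 210 * 0.635 = 418719.0
Base = 331 * 3600 = 1191600
TSS = 418719.0 / 1191600 * 100 = 35.14

35.14 TSS


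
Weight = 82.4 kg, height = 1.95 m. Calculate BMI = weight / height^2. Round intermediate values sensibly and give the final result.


height^2 = 1.95^2 = 3.8025
BMI = 82.4 / 3.8025 = 21.67 kg/m^2

21.67 kg/m^2


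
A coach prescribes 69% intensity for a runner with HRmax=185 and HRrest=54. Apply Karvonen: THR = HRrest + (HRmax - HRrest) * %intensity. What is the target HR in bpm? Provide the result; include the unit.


Heart rate reserve = 185 - 54 = 131
Intensity fraction = 69 / 100 = 0.69
THR = 54 + 131 * 0.69 = 144.39 bpm

144.39 bpm


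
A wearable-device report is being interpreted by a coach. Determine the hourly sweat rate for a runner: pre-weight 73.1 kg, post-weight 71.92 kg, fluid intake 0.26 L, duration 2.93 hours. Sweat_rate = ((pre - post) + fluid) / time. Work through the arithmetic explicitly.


Mass lost = 73.1 - 71.92 = 1.18 kg
Add fluid consumed: 1.18 + 0.26 = 1.44 L total sweat
Sweat rate = 1.44 / 2.93 = 0.491 L/h

0.491 L/h


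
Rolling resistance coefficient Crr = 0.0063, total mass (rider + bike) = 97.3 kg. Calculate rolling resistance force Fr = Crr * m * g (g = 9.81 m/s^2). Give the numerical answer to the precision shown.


Fr = Crr * m * g
= 0.0063 * 97.3 * 9.81
= 6.013 N

6.013 N


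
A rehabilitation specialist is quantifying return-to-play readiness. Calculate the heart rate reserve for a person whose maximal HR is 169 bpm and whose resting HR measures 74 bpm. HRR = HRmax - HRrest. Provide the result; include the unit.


HRmax = 169 bpm
HRrest = 74 bpm
HRR = 169 - 74 = 95 bpm

95 bpm


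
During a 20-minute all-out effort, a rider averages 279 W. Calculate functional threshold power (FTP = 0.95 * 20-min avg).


FTP = 0.95 * 279
= 265.05 W

265.05 W


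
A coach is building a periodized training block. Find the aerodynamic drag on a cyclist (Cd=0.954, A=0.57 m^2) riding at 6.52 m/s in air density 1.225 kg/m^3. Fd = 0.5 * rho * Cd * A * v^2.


Fd = 0.5 * 1.225 * 0.954 * 0.57 * 6.52^2
= 0.5 * 1.225 * 0.954 * 0.57 * 42.5104
= 14.159 N

14.159 N


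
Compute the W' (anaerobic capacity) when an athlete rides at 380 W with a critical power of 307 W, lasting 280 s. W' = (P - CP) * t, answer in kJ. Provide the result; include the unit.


Above-CP power = 73 W
Duration = 280 s
W' = 73 * 280 = 20440 J
Convert: 20440 / 1000 = 20.44 kJ

20.44 kJ


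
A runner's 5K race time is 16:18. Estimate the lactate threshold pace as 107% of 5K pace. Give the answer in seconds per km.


Total race time = 16*60 + 18 = 978 seconds
5K pace = 978 / 5 = 195.6 sec/km
LT pace = 195.6 * 1.07 = 209.29 sec/km

209.29 s/km


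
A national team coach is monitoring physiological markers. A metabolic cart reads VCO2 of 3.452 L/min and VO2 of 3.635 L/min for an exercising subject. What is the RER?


RER = VCO2 / VO2 = 3.452 / 3.635 = 0.9497

0.9497


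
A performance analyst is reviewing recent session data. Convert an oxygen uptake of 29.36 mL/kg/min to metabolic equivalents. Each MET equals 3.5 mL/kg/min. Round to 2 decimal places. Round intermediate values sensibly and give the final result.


One MET = 3.5 mL/kg/min
Number of METs = 29.36 / 3.5
= 8.39 METs

8.39 METs


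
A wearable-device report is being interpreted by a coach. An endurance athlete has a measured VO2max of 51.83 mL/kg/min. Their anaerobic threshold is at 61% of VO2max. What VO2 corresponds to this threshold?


Anaerobic threshold VO2 = VO2max * 61%
= 51.83 * 0.61
= 31.62 mL/kg/min

31.62 mL/kg/min


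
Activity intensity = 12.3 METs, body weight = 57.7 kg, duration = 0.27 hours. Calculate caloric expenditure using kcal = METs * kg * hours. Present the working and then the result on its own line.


kcal = 12.3 * 57.7 * 0.27
= 709.71 * 0.27
= 191.62 kcal

191.62 kcal


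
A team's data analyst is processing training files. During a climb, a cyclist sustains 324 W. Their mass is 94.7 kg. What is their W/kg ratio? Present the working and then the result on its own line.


Power-to-weight = 324 W / 94.7 kg
= 3.421 W/kg

3.421 W/kg


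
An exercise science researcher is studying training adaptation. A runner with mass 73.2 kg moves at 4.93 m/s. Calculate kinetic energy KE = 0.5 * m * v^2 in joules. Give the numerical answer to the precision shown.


v^2 = 4.93^2 = 24.3049
KE = 0.5 * 73.2 * 24.3049
= 889.56 J

889.56 J


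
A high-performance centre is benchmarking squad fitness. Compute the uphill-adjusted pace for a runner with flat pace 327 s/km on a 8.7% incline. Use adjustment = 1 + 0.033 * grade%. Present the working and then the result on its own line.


Adjustment factor = 1 + 0.033 * 8.7 = 1.2871
Grade-adjusted pace = 327 * 1.2871 = 420.88 s/km

420.88 s/km


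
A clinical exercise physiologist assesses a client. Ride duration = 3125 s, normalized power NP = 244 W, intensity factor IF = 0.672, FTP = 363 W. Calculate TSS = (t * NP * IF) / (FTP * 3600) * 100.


Numerator = 3125 * 244 * 0.672 = 512400.0
Denominator = 363 * 3600 = 1306800
TSS = 512400.0 / 1306800 * 100
= 39.21

39.21 TSS


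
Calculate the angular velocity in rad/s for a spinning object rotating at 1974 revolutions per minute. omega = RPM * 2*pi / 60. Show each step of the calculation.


omega = RPM * 2*pi / 60
= 1974 * 6.28318531 / 60
= 206.717 rad/s

206.717 rad/s


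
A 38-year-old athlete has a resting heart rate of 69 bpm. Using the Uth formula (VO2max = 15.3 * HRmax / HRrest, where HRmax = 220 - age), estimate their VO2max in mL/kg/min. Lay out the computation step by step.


HRmax = 220 - 38 = 182 bpm
Ratio = HRmax / HRrest = 182 / 69 = 2.6377
VO2max = 15.3 * 2.6377 = 40.36 mL/kg/min

40.36 mL/kg/min


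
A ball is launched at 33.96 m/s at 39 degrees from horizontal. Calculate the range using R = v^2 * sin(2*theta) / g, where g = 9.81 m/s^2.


sin(2 * 39) = sin(78) = 0.978148
v^2 = 33.96^2 = 1153.2816
R = 1153.2816 * 0.978148 / 9.81
= 114.993 m

114.993 m


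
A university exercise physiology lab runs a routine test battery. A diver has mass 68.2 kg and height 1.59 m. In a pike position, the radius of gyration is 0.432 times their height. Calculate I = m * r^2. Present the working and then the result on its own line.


r = 0.432 * 1.59 = 0.68688 m
I = m * r^2 = 68.2 * 0.471804 = 32.177 kg*m^2

32.177 kg*m^2


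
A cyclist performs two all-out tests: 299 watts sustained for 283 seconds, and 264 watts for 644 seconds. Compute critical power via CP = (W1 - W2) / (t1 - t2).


W1 = P1 * t1 = 299 * 283 = 84617 J
W2 = P2 * t2 = 264 * 644 = 170016 J
CP = (84617 - 170016) / (283 - 644)
= 236.56 W

236.56 W


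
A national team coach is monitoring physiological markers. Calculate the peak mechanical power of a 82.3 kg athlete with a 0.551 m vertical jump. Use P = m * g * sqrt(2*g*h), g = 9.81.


First, sqrt(2gh) = sqrt(2 * 9.81 * 0.551)
= sqrt(10.81062) = 3.287951 m/s
Power = 82.3 * 9.81 * 3.287951 = 2654.57 W

2654.57 W


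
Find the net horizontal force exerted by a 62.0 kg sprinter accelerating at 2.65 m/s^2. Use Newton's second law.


Newton's second law: F = m * a
F = 62.0 * 2.65 = 164.3 N

164.3 N


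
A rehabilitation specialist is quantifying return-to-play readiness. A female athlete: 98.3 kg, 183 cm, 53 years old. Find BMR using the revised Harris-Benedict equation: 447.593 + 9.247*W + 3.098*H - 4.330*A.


Intercept = 447.593
Weight contribution = 9.247 * 98.3 = 908.9801
Height contribution = 3.098 * 183 = 566.934
Age contribution = 4.33 * 53 = 229.49
BMR = 447.593 + 908.9801 + 566.934 - 229.49
= 1694.02 kcal/day

1694.02 kcal/day
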